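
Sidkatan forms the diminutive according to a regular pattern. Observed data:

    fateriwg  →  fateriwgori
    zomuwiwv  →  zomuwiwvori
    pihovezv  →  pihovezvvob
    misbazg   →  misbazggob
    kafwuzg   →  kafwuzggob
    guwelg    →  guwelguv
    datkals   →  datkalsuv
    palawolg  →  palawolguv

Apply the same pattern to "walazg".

walazggob

zomuwiwv and pihovezv both end in -v yet inflect differently (zomuwiwvori, pihovezvvob), so the final letter is not what conditions the rule; the second-to-last letter is.
"walazg" has second-to-last letter 'z'. The stems whose second-to-last letter is 'z' (pihovezv → pihovezvvob, misbazg → misbazggob, kafwuzg → kafwuzggob) double the final consonant and add -ob.
The other patterns: stems whose second-to-last letter is 'w' add -ori; stems whose second-to-last letter is 'l' add -uv.
So walazg → walazggob.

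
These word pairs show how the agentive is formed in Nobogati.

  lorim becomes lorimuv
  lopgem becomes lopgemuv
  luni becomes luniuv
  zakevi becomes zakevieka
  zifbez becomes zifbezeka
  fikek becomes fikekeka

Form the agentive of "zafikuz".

luni and zakevi both end in -i yet inflect differently (luniuv, zakevieka), so the final letter is not what conditions the rule; the first letter is.
"zafikuz" begins with z-. The stems beginning with z- (zakevi → zakevieka, zifbez → zifbezeka) add -eka.
So zafikuz → zafikuzeka.

zafikuzeka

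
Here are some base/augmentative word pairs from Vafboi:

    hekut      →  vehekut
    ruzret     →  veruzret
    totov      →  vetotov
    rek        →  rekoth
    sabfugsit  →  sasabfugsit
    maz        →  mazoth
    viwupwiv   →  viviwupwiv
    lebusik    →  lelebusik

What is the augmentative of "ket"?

ketoth

rek and lebusik both end in -k yet inflect differently (rekoth, lelebusik), so the final letter is not what conditions the rule; the number of vowels is.
"ket" has 1 vowel. The stems with 1 vowel (maz → mazoth, rek → rekoth) add -oth.
So ket → ketoth.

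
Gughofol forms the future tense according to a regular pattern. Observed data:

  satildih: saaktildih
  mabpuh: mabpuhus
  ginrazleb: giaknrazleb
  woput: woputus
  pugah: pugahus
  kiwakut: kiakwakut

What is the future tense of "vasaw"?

vasawus

"vasaw" has 2 vowels. The stems with 2 vowels (mabpuh → mabpuhus, pugah → pugahus, woput → woputus) add -us.
The other pattern: stems with 3 vowels insert -ak- after the first vowel.
So vasaw → vasawus.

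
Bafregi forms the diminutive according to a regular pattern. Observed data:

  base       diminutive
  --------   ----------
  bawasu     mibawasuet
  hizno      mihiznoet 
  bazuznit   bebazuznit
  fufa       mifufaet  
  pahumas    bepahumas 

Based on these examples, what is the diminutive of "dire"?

midireet

fufa and pahumas both have last vowel 'a' yet inflect differently (mifufaet, bepahumas), so the last vowel is not what conditions the rule; whether the stem ends in a vowel or a consonant is.
"dire" ends in a vowel. The stems ending in a vowel (hizno → mihiznoet, bawasu → mibawasuet, fufa → mifufaet) add mi- … -et around the stem.
So dire → midireet.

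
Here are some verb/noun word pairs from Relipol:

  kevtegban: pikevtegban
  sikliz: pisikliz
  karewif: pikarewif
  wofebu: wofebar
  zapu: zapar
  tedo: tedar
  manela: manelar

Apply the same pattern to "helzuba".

kevtegban and manela both have last vowel 'a' yet inflect differently (pikevtegban, manelar), so the last vowel is not what conditions the rule; whether the stem ends in a vowel or a consonant is.
"helzuba" ends in a vowel. The stems ending in a vowel (wofebu → wofebar, zapu → zapar, tedo → tedar) drop the final letter and add -ar.
So helzuba → helzubar.

helzubar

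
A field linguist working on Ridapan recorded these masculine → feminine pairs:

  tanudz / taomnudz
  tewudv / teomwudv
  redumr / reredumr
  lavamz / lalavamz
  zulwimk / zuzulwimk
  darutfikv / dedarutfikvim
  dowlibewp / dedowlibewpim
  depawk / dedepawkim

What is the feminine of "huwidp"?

tanudz and lavamz both end in -z yet inflect differently (taomnudz, lalavamz), so the final letter is not what conditions the rule; the second-to-last letter is.
"huwidp" has second-to-last letter 'd'. The stems whose second-to-last letter is 'd' (tanudz → taomnudz, tewudv → teomwudv) insert -om- after the first vowel.
So huwidp → huomwidp.

huomwidp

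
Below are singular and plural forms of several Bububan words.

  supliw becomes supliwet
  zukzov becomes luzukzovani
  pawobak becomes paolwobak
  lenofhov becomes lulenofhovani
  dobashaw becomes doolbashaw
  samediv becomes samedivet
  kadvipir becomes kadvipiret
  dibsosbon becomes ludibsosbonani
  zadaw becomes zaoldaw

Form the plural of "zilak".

ziollak

samediv and lenofhov both end in -v yet inflect differently (samedivet, lulenofhovani), so the final letter is not what conditions the rule; the last vowel is.
"zilak" has last vowel 'a'. The stems whose last vowel is 'a' (zadaw → zaoldaw, dobashaw → doolbashaw, pawobak → paolwobak) insert -ol- after the first vowel.
The other patterns: stems whose last vowel is 'i' add -et; stems whose last vowel is 'o' add lu- … -ani around the stem.
So zilak → ziollak.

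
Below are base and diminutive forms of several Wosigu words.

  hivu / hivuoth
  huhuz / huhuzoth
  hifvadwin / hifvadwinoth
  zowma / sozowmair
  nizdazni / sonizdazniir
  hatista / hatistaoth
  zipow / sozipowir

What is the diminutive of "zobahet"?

"zobahet" begins with z-. The stems beginning with z- (zipow → sozipowir, zowma → sozowmair) add so- … -ir around the stem.
The other pattern: stems beginning with h- add -oth.
So zobahet → sozobahetir.

sozobahetir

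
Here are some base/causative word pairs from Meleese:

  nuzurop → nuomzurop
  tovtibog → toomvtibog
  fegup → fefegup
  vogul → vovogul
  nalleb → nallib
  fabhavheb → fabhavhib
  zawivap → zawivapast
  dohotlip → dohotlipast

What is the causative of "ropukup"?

roropukup

"ropukup" has last vowel 'u'. The stems whose last vowel is 'u' (fegup → fefegup, vogul → vovogul) repeat the first consonant+vowel as a prefix.
The other patterns: stems whose last vowel is 'o' insert -om- after the first vowel; stems whose last vowel is 'e' change the last vowel to 'i'; stems whose last vowel is 'a' or 'i' add -ast.
So ropukup → roropukup.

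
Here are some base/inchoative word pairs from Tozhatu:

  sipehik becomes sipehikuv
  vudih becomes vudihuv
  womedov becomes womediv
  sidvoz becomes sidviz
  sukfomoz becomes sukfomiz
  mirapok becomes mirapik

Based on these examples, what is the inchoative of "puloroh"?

pulorih

sipehik and mirapok both end in -k yet inflect differently (sipehikuv, mirapik), so the final letter is not what conditions the rule; the last vowel is.
"puloroh" has last vowel 'o'. The stems whose last vowel is 'o' (womedov → womediv, sidvoz → sidviz, sukfomoz → sukfomiz) change the last vowel to 'i'.
The other pattern: stems whose last vowel is 'i' add -uv.
So puloroh → pulorih.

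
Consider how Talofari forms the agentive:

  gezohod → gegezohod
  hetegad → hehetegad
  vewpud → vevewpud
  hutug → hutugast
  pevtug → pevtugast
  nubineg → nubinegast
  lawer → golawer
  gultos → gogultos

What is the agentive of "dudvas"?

vewpud and hutug both have last vowel 'u' yet inflect differently (vevewpud, hutugast), so the last vowel is not what conditions the rule; the final letter is.
"dudvas" ends in -s. The one such stem in the data (gultos → gogultos) adds the prefix go-, so the same rule applies.
The other patterns: stems ending in -d repeat the first consonant+vowel as a prefix; stems ending in -g add -ast.
So dudvas → godudvas.

godudvas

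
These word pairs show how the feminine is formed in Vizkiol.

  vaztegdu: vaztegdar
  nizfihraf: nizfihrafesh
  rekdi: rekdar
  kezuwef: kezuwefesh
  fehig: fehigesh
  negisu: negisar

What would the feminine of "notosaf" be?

notosafesh

fehig and rekdi both have last vowel 'i' yet inflect differently (fehigesh, rekdar), so the last vowel is not what conditions the rule; whether the stem ends in a vowel or a consonant is.
"notosaf" ends in a consonant. The stems ending in a consonant (nizfihraf → nizfihrafesh, fehig → fehigesh, kezuwef → kezuwefesh) add -esh.
So notosaf → notosafesh.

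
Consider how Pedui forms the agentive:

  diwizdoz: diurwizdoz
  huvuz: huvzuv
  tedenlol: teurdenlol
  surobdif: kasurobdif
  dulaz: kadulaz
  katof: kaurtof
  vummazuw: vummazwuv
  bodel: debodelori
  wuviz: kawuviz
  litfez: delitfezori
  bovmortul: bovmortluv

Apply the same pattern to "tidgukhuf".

"tidgukhuf" has last vowel 'u'. The stems whose last vowel is 'u' (vummazuw → vummazwuv, bovmortul → bovmortluv, huvuz → huvzuv) delete the last vowel and add -uv.
The other patterns: stems whose last vowel is 'a' or 'i' add the prefix ka-; stems whose last vowel is 'e' add de- … -ori around the stem; stems whose last vowel is 'o' insert -ur- after the first vowel.
So tidgukhuf → tidgukhfuv.

tidgukhfuv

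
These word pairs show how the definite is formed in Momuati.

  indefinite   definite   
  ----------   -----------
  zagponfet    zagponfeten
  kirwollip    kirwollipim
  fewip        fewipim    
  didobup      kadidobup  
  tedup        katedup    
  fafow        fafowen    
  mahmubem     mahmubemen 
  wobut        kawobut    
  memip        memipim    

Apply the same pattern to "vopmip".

vopmipim

zagponfet and wobut both end in -t yet inflect differently (zagponfeten, kawobut), so the final letter is not what conditions the rule; the last vowel is.
"vopmip" has last vowel 'i'. The stems whose last vowel is 'i' (kirwollip → kirwollipim, memip → memipim, fewip → fewipim) add -im.
The other patterns: stems whose last vowel is 'e' or 'o' add -en; stems whose last vowel is 'u' add the prefix ka-.
So vopmip → vopmipim.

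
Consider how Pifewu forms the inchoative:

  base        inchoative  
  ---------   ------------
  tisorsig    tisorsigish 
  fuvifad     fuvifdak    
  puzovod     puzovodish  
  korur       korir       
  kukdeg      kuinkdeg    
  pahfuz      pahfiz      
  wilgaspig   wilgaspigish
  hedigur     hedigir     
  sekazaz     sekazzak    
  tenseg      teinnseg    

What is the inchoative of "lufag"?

kukdeg and wilgaspig both end in -g yet inflect differently (kuinkdeg, wilgaspigish), so the final letter is not what conditions the rule; the last vowel is.
"lufag" has last vowel 'a'. The stems whose last vowel is 'a' (fuvifad → fuvifdak, sekazaz → sekazzak) delete the last vowel and add -ak.
The other patterns: stems whose last vowel is 'e' insert -in- after the first vowel; stems whose last vowel is 'i' or 'o' add -ish; stems whose last vowel is 'u' change the last vowel to 'i'.
So lufag → lufgak.

lufgak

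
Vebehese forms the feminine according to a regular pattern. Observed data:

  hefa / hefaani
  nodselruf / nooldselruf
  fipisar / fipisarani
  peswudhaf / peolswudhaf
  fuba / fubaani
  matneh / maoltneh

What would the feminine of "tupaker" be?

fuba and peswudhaf both have last vowel 'a' yet inflect differently (fubaani, peolswudhaf), so the last vowel is not what conditions the rule; the final letter is.
"tupaker" ends in -r. The one such stem in the data (fipisar → fipisarani) adds -ani, so the same rule applies.
So tupaker → tupakerani.

tupakerani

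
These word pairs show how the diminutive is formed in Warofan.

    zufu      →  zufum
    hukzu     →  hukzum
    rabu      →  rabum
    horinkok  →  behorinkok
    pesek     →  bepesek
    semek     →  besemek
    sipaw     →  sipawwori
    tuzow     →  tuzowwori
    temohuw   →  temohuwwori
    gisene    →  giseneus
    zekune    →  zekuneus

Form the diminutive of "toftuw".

toftuwwori

"toftuw" ends in -w. The stems ending in -w (sipaw → sipawwori, tuzow → tuzowwori, temohuw → temohuwwori) double the final consonant and add -ori.
So toftuw → toftuwwori.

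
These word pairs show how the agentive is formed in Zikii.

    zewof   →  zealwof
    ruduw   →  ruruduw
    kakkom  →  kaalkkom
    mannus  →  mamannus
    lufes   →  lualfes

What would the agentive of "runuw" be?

rurunuw

"runuw" has last vowel 'u'. The stems whose last vowel is 'u' (ruduw → ruruduw, mannus → mamannus) repeat the first consonant+vowel as a prefix.
So runuw → rurunuw.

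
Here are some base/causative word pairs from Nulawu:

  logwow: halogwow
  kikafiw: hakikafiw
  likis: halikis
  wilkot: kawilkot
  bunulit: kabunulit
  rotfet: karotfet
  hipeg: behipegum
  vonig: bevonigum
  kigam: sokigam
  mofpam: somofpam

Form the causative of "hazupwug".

"hazupwug" ends in -g. The stems ending in -g (hipeg → behipegum, vonig → bevonigum) add be- … -um around the stem.
So hazupwug → behazupwugum.

behazupwugum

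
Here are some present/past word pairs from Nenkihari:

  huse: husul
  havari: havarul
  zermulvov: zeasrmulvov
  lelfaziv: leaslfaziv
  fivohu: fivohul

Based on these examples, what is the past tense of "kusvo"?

kusvul

lelfaziv and havari both have last vowel 'i' yet inflect differently (leaslfaziv, havarul), so the last vowel is not what conditions the rule; whether the stem ends in a vowel or a consonant is.
"kusvo" ends in a vowel. The stems ending in a vowel (huse → husul, fivohu → fivohul, havari → havarul) drop the final letter and add -ul.
So kusvo → kusvul.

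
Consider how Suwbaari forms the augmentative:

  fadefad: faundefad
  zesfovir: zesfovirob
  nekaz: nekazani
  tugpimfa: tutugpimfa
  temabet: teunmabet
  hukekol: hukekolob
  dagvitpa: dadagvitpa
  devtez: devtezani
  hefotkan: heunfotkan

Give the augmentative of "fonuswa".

fofonuswa

tugpimfa and nekaz both have last vowel 'a' yet inflect differently (tutugpimfa, nekazani), so the last vowel is not what conditions the rule; the final letter is.
"fonuswa" ends in -a. The stems ending in -a (tugpimfa → tutugpimfa, dagvitpa → dadagvitpa) repeat the first consonant+vowel as a prefix.
So fonuswa → fofonuswa.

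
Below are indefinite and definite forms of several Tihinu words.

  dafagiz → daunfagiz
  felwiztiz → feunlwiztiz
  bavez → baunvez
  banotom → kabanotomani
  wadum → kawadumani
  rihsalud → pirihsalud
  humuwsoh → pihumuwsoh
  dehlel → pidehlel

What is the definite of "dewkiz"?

wadum and rihsalud both have last vowel 'u' yet inflect differently (kawadumani, pirihsalud), so the last vowel is not what conditions the rule; the final letter is.
"dewkiz" ends in -z. The stems ending in -z (dafagiz → daunfagiz, felwiztiz → feunlwiztiz, bavez → baunvez) insert -un- after the first vowel.
The other patterns: stems ending in -m add ka- … -ani around the stem; stems ending in -d, -h or -l add the prefix pi-.
So dewkiz → deunwkiz.

deunwkiz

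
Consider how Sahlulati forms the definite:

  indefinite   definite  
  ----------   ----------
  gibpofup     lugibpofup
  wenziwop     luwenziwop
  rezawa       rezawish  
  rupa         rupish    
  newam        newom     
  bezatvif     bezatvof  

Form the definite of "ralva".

"ralva" ends in -a. The stems ending in -a (rezawa → rezawish, rupa → rupish) drop the final letter and add -ish.
The other patterns: stems ending in -p add the prefix lu-; stems ending in -f or -m change the last vowel to 'o'.
So ralva → ralvish.

ralvish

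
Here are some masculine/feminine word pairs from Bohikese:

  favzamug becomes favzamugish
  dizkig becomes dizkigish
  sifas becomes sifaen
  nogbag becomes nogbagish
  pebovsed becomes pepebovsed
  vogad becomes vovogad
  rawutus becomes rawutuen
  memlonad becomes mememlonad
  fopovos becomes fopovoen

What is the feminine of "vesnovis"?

"vesnovis" ends in -s. The stems ending in -s (fopovos → fopovoen, sifas → sifaen, rawutus → rawutuen) drop the final letter and add -en.
So vesnovis → vesnovien.

vesnovien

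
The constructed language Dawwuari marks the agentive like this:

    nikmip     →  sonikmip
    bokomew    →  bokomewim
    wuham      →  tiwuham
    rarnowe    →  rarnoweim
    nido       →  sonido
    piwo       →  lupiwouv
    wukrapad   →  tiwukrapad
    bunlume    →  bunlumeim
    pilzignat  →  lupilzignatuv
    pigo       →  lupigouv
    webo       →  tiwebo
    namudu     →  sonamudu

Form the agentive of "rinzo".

"rinzo" begins with r-. The one such stem in the data (rarnowe → rarnoweim) adds -im, so the same rule applies.
The other patterns: stems beginning with p- add lu- … -uv around the stem; stems beginning with n- add the prefix so-; stems beginning with w- add the prefix ti-.
So rinzo → rinzoim.

rinzoim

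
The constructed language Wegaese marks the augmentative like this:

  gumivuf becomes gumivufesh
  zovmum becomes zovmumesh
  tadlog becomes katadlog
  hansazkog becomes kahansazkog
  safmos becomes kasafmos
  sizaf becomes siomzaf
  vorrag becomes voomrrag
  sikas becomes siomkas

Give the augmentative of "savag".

gumivuf and sizaf both end in -f yet inflect differently (gumivufesh, siomzaf), so the final letter is not what conditions the rule; the last vowel is.
"savag" has last vowel 'a'. The stems whose last vowel is 'a' (sizaf → siomzaf, vorrag → voomrrag, sikas → siomkas) insert -om- after the first vowel.
So savag → saomvag.

saomvag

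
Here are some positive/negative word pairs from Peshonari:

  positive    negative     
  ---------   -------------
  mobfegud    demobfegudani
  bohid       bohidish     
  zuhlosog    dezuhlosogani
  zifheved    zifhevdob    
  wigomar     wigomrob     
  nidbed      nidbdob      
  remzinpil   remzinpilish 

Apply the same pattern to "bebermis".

bebermisish

nidbed and bohid both end in -d yet inflect differently (nidbdob, bohidish), so the final letter is not what conditions the rule; the last vowel is.
"bebermis" has last vowel 'i'. The stems whose last vowel is 'i' (remzinpil → remzinpilish, bohid → bohidish) add -ish.
So bebermis → bebermisish.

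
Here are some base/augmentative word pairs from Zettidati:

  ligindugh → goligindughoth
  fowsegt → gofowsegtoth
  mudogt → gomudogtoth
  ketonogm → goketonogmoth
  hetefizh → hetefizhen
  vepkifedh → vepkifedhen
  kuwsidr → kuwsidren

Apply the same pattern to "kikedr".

ligindugh and hetefizh both end in -h yet inflect differently (goligindughoth, hetefizhen), so the final letter is not what conditions the rule; the second-to-last letter is.
"kikedr" has second-to-last letter 'd'. The stems whose second-to-last letter is 'd' (vepkifedh → vepkifedhen, kuwsidr → kuwsidren) add -en.
The other pattern: stems whose second-to-last letter is 'g' add go- … -oth around the stem.
So kikedr → kikedren.

kikedren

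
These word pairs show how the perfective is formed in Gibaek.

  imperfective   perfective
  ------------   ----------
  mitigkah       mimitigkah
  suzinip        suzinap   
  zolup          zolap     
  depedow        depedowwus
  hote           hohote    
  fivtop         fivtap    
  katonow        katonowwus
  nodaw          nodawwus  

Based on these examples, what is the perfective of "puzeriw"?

depedow and fivtop both have last vowel 'o' yet inflect differently (depedowwus, fivtap), so the last vowel is not what conditions the rule; the final letter is.
"puzeriw" ends in -w. The stems ending in -w (nodaw → nodawwus, depedow → depedowwus, katonow → katonowwus) double the final consonant and add -us.
The other patterns: stems ending in -p change the last vowel to 'a'; stems ending in -e or -h repeat the first consonant+vowel as a prefix.
So puzeriw → puzeriwwus.

puzeriwwus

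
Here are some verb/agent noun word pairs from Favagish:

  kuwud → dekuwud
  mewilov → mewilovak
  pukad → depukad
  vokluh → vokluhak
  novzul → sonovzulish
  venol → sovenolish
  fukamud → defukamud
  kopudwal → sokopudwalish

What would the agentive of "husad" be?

dehusad

"husad" ends in -d. The stems ending in -d (kuwud → dekuwud, pukad → depukad, fukamud → defukamud) add the prefix de-.
So husad → dehusad.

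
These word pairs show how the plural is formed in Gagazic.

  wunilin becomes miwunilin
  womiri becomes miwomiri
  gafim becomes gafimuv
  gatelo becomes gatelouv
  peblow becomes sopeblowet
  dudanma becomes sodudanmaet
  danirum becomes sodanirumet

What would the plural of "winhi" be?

gafim and danirum both end in -m yet inflect differently (gafimuv, sodanirumet), so the final letter is not what conditions the rule; the first letter is.
"winhi" begins with w-. The stems beginning with w- (wunilin → miwunilin, womiri → miwomiri) add the prefix mi-.
The other patterns: stems beginning with g- add -uv; stems beginning with d- or p- add so- … -et around the stem.
So winhi → miwinhi.

miwinhi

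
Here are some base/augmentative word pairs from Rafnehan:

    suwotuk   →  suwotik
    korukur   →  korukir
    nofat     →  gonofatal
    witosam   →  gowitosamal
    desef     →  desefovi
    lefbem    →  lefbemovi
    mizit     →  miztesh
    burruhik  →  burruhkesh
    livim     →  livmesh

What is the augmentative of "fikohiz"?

fikohzesh

witosam and lefbem both end in -m yet inflect differently (gowitosamal, lefbemovi), so the final letter is not what conditions the rule; the last vowel is.
"fikohiz" has last vowel 'i'. The stems whose last vowel is 'i' (mizit → miztesh, burruhik → burruhkesh, livim → livmesh) delete the last vowel and add -esh.
So fikohiz → fikohzesh.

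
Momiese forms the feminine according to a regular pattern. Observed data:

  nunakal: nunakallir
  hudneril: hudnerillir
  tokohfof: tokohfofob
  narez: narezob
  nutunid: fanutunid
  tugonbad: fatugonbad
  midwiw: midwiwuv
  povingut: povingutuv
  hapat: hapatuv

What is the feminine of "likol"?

likollir

hudneril and nutunid both have last vowel 'i' yet inflect differently (hudnerillir, fanutunid), so the last vowel is not what conditions the rule; the final letter is.
"likol" ends in -l. The stems ending in -l (nunakal → nunakallir, hudneril → hudnerillir) double the final consonant and add -ir.
So likol → likollir.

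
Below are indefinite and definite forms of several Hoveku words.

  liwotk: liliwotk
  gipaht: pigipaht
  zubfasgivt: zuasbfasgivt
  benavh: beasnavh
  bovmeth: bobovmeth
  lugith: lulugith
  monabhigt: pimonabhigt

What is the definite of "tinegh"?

pitinegh

"tinegh" has second-to-last letter 'g'. The one such stem in the data (monabhigt → pimonabhigt) adds the prefix pi-, so the same rule applies.
The other patterns: stems whose second-to-last letter is 't' repeat the first consonant+vowel as a prefix; stems whose second-to-last letter is 'v' insert -as- after the first vowel.
So tinegh → pitinegh.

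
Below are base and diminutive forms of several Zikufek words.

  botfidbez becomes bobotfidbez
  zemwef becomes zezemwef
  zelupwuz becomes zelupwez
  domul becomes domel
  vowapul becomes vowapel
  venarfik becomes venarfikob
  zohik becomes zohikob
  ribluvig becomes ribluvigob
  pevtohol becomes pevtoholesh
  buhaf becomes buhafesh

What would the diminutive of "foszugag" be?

foszugagesh

botfidbez and zelupwuz both end in -z yet inflect differently (bobotfidbez, zelupwez), so the final letter is not what conditions the rule; the last vowel is.
"foszugag" has last vowel 'a'. The one such stem in the data (buhaf → buhafesh) adds -esh, so the same rule applies.
The other patterns: stems whose last vowel is 'e' repeat the first consonant+vowel as a prefix; stems whose last vowel is 'u' change the last vowel to 'e'; stems whose last vowel is 'i' add -ob.
So foszugag → foszugagesh.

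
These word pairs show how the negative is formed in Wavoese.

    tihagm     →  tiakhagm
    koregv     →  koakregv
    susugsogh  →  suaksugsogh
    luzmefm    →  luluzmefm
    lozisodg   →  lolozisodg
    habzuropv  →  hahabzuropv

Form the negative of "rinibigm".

riaknibigm

"rinibigm" has second-to-last letter 'g'. The stems whose second-to-last letter is 'g' (tihagm → tiakhagm, koregv → koakregv, susugsogh → suaksugsogh) insert -ak- after the first vowel.
So rinibigm → riaknibigm.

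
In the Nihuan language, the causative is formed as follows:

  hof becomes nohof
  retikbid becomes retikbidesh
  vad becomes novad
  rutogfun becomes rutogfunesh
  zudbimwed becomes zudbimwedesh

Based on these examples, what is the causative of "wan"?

"wan" has 1 vowel. The stems with 1 vowel (vad → novad, hof → nohof) add the prefix no-.
So wan → nowan.

nowan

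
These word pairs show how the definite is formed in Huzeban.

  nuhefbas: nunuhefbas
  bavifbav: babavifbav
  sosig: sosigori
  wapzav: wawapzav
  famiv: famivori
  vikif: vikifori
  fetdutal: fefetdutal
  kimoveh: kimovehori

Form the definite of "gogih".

gogihori

bavifbav and famiv both end in -v yet inflect differently (babavifbav, famivori), so the final letter is not what conditions the rule; the last vowel is.
"gogih" has last vowel 'i'. The stems whose last vowel is 'i' (sosig → sosigori, famiv → famivori, vikif → vikifori) add -ori.
The other pattern: stems whose last vowel is 'a' repeat the first consonant+vowel as a prefix.
So gogih → gogihori.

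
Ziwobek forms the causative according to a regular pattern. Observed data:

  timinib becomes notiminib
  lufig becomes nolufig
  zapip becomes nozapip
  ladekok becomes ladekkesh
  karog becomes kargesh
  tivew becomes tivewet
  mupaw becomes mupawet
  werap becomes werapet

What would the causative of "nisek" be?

lufig and karog both end in -g yet inflect differently (nolufig, kargesh), so the final letter is not what conditions the rule; the last vowel is.
"nisek" has last vowel 'e'. The one such stem in the data (tivew → tivewet) adds -et, so the same rule applies.
The other patterns: stems whose last vowel is 'i' add the prefix no-; stems whose last vowel is 'o' delete the last vowel and add -esh.
So nisek → niseket.

niseket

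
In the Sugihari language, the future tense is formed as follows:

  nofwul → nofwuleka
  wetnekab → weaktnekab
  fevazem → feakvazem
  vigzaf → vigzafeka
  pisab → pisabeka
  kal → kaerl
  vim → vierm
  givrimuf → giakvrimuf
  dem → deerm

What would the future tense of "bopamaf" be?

boakpamaf

kal and nofwul both end in -l yet inflect differently (kaerl, nofwuleka), so the final letter is not what conditions the rule; the number of vowels is.
"bopamaf" has 3 vowels. The stems with 3 vowels (fevazem → feakvazem, givrimuf → giakvrimuf, wetnekab → weaktnekab) insert -ak- after the first vowel.
The other patterns: stems with 1 vowel insert -er- after the first vowel; stems with 2 vowels add -eka.
So bopamaf → boakpamaf.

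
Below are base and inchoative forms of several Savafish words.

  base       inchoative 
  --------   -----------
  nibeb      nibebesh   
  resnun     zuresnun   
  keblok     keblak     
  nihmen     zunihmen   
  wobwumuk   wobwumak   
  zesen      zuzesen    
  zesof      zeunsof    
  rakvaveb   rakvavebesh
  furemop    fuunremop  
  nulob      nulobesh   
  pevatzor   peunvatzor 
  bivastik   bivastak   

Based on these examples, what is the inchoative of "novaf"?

nounvaf

nulob and keblok both have last vowel 'o' yet inflect differently (nulobesh, keblak), so the last vowel is not what conditions the rule; the final letter is.
"novaf" ends in -f. The one such stem in the data (zesof → zeunsof) inserts -un- after the first vowel (as do furemop, pevatzor), so the same rule applies.
So novaf → nounvaf.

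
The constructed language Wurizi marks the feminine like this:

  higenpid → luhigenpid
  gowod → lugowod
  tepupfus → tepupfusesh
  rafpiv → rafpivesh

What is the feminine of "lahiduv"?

lahiduvesh

higenpid and rafpiv both have last vowel 'i' yet inflect differently (luhigenpid, rafpivesh), so the last vowel is not what conditions the rule; the final letter is.
"lahiduv" ends in -v. The one such stem in the data (rafpiv → rafpivesh) adds -esh, so the same rule applies.
The other pattern: stems ending in -d add the prefix lu-.
So lahiduv → lahiduvesh.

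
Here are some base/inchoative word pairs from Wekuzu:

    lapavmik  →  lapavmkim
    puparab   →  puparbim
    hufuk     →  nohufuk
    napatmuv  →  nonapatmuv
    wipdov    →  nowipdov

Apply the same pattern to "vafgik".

vafgkim

lapavmik and hufuk both end in -k yet inflect differently (lapavmkim, nohufuk), so the final letter is not what conditions the rule; the last vowel is.
"vafgik" has last vowel 'i'. The one such stem in the data (lapavmik → lapavmkim) deletes the last vowel and adds -im (as does puparab), so the same rule applies.
The other pattern: stems whose last vowel is 'o' or 'u' add the prefix no-.
So vafgik → vafgkim.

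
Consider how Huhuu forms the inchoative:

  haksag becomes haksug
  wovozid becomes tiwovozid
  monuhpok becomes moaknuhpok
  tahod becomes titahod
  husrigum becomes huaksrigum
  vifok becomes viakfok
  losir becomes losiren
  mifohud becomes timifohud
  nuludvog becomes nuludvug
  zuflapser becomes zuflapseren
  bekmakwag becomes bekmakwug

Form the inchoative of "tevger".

"tevger" ends in -r. The stems ending in -r (zuflapser → zuflapseren, losir → losiren) add -en.
The other patterns: stems ending in -g change the last vowel to 'u'; stems ending in -d add the prefix ti-; stems ending in -k or -m insert -ak- after the first vowel.
So tevger → tevgeren.

tevgeren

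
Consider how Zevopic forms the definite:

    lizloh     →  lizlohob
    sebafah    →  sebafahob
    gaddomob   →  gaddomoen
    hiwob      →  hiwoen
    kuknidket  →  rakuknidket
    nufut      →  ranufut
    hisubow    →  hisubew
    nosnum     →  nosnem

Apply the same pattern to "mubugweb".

mubugween

"mubugweb" ends in -b. The stems ending in -b (gaddomob → gaddomoen, hiwob → hiwoen) drop the final letter and add -en.
So mubugweb → mubugween.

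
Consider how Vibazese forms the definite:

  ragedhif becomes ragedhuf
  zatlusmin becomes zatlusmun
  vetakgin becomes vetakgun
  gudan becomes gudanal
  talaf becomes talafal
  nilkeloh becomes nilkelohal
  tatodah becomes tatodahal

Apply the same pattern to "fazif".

"fazif" has last vowel 'i'. The stems whose last vowel is 'i' (ragedhif → ragedhuf, zatlusmin → zatlusmun, vetakgin → vetakgun) change the last vowel to 'u'.
So fazif → fazuf.

fazuf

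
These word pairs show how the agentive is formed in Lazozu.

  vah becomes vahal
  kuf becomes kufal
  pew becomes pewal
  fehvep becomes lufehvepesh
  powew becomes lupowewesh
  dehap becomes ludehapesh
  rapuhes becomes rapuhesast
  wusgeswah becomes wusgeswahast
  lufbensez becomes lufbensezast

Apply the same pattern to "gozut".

lugozutesh

pew and powew both end in -w yet inflect differently (pewal, lupowewesh), so the final letter is not what conditions the rule; the number of vowels is.
"gozut" has 2 vowels. The stems with 2 vowels (fehvep → lufehvepesh, powew → lupowewesh, dehap → ludehapesh) add lu- … -esh around the stem.
So gozut → lugozutesh.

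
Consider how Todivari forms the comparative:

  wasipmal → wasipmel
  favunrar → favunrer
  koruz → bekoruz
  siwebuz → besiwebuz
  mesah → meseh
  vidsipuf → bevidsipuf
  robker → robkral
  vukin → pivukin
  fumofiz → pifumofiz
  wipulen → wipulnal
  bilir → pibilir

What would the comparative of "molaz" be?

koruz and fumofiz both end in -z yet inflect differently (bekoruz, pifumofiz), so the final letter is not what conditions the rule; the last vowel is.
"molaz" has last vowel 'a'. The stems whose last vowel is 'a' (mesah → meseh, wasipmal → wasipmel, favunrar → favunrer) change the last vowel to 'e'.
So molaz → molez.

molez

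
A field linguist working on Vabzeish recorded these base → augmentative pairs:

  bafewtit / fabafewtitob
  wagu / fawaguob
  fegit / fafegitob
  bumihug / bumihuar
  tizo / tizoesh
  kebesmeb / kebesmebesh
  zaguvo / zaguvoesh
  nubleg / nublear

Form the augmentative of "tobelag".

wagu and bumihug both have last vowel 'u' yet inflect differently (fawaguob, bumihuar), so the last vowel is not what conditions the rule; the final letter is.
"tobelag" ends in -g. The stems ending in -g (nubleg → nublear, bumihug → bumihuar) drop the final letter and add -ar.
The other patterns: stems ending in -t or -u add fa- … -ob around the stem; stems ending in -b or -o add -esh.
So tobelag → tobelaar.

tobelaar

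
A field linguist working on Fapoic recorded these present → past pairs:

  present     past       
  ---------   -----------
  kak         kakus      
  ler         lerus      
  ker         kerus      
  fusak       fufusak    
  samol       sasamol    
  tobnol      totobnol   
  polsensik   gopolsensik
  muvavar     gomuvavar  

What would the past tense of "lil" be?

"lil" has 1 vowel. The stems with 1 vowel (kak → kakus, ler → lerus, ker → kerus) add -us.
The other patterns: stems with 2 vowels repeat the first consonant+vowel as a prefix; stems with 3 vowels add the prefix go-.
So lil → lilus.

lilus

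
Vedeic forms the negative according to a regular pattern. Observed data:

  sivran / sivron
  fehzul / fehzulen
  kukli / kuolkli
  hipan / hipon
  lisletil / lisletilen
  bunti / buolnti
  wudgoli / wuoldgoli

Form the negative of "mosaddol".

kukli and lisletil both have last vowel 'i' yet inflect differently (kuolkli, lisletilen), so the last vowel is not what conditions the rule; the final letter is.
"mosaddol" ends in -l. The stems ending in -l (fehzul → fehzulen, lisletil → lisletilen) add -en.
The other patterns: stems ending in -n change the last vowel to 'o'; stems ending in -i insert -ol- after the first vowel.
So mosaddol → mosaddolen.

mosaddolen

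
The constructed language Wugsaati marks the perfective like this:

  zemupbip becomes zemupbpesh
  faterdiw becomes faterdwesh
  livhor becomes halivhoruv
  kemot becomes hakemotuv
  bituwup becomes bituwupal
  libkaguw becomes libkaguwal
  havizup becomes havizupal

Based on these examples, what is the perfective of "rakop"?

zemupbip and bituwup both end in -p yet inflect differently (zemupbpesh, bituwupal), so the final letter is not what conditions the rule; the last vowel is.
"rakop" has last vowel 'o'. The stems whose last vowel is 'o' (livhor → halivhoruv, kemot → hakemotuv) add ha- … -uv around the stem.
So rakop → harakopuv.

harakopuv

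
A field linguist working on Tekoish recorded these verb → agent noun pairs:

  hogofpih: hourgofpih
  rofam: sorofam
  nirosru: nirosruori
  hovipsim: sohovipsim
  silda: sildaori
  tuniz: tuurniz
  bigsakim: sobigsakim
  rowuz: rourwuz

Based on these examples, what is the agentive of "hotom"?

sohotom

hovipsim and tuniz both have last vowel 'i' yet inflect differently (sohovipsim, tuurniz), so the last vowel is not what conditions the rule; the final letter is.
"hotom" ends in -m. The stems ending in -m (rofam → sorofam, hovipsim → sohovipsim, bigsakim → sobigsakim) add the prefix so-.
The other patterns: stems ending in -h or -z insert -ur- after the first vowel; stems ending in -a or -u add -ori.
So hotom → sohotom.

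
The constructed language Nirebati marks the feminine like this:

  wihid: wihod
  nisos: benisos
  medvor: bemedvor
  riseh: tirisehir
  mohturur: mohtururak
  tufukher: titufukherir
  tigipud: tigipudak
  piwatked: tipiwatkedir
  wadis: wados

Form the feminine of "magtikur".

magtikurak

"magtikur" has last vowel 'u'. The stems whose last vowel is 'u' (mohturur → mohtururak, tigipud → tigipudak) add -ak.
So magtikur → magtikurak.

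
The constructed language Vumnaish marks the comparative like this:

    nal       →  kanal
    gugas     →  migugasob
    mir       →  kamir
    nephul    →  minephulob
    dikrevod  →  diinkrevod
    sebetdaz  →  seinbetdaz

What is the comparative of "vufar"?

mivufarob

nal and nephul both end in -l yet inflect differently (kanal, minephulob), so the final letter is not what conditions the rule; the number of vowels is.
"vufar" has 2 vowels. The stems with 2 vowels (nephul → minephulob, gugas → migugasob) add mi- … -ob around the stem.
The other patterns: stems with 1 vowel add the prefix ka-; stems with 3 vowels insert -in- after the first vowel.
So vufar → mivufarob.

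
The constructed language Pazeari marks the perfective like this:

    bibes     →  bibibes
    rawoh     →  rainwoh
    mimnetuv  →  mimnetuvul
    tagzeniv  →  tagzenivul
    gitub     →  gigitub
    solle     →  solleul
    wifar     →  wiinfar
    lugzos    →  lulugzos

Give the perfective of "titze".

mimnetuv and gitub both have last vowel 'u' yet inflect differently (mimnetuvul, gigitub), so the last vowel is not what conditions the rule; the final letter is.
"titze" ends in -e. The one such stem in the data (solle → solleul) adds -ul, so the same rule applies.
So titze → titzeul.

titzeul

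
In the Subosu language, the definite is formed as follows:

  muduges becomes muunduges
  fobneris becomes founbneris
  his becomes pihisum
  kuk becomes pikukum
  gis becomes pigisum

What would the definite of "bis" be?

pibisum

muduges and his both end in -s yet inflect differently (muunduges, pihisum), so the final letter is not what conditions the rule; the number of vowels is.
"bis" has 1 vowel. The stems with 1 vowel (his → pihisum, kuk → pikukum, gis → pigisum) add pi- … -um around the stem.
So bis → pibisum.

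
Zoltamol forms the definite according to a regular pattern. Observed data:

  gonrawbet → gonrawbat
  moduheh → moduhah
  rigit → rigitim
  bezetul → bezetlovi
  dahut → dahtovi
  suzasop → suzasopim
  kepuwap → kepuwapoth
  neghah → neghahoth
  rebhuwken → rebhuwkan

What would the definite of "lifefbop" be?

lifefbopim

"lifefbop" has last vowel 'o'. The one such stem in the data (suzasop → suzasopim) adds -im, so the same rule applies.
So lifefbop → lifefbopim.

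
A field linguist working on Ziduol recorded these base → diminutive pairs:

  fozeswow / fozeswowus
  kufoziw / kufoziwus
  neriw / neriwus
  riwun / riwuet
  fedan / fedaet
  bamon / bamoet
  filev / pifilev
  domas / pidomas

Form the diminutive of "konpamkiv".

"konpamkiv" ends in -v. The one such stem in the data (filev → pifilev) adds the prefix pi-, so the same rule applies.
The other patterns: stems ending in -w add -us; stems ending in -n drop the final letter and add -et.
So konpamkiv → pikonpamkiv.

pikonpamkiv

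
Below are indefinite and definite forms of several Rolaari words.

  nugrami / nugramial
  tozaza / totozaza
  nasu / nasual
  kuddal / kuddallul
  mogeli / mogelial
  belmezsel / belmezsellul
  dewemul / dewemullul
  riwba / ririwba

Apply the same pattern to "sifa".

tozaza and kuddal both have last vowel 'a' yet inflect differently (totozaza, kuddallul), so the last vowel is not what conditions the rule; the final letter is.
"sifa" ends in -a. The stems ending in -a (tozaza → totozaza, riwba → ririwba) repeat the first consonant+vowel as a prefix.
The other patterns: stems ending in -l double the final consonant and add -ul; stems ending in -i or -u add -al.
So sifa → sisifa.

sisifa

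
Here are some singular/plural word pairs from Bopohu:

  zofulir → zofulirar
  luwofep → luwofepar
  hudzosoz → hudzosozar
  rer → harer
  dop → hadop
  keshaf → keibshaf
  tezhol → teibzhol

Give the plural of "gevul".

geibvul

dop and luwofep both end in -p yet inflect differently (hadop, luwofepar), so the final letter is not what conditions the rule; the number of vowels is.
"gevul" has 2 vowels. The stems with 2 vowels (keshaf → keibshaf, tezhol → teibzhol) insert -ib- after the first vowel.
So gevul → geibvul.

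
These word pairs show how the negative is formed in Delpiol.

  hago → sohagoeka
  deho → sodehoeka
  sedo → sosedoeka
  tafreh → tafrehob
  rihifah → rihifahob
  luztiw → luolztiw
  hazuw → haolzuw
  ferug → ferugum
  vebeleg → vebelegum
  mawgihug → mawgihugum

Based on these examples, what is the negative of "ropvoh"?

"ropvoh" ends in -h. The stems ending in -h (tafreh → tafrehob, rihifah → rihifahob) add -ob.
The other patterns: stems ending in -o add so- … -eka around the stem; stems ending in -w insert -ol- after the first vowel; stems ending in -g add -um.
So ropvoh → ropvohob.

ropvohob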